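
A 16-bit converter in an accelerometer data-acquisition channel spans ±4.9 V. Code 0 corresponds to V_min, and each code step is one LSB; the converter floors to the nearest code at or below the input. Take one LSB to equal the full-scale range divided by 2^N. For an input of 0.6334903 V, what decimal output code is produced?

37004

Range = 4.9 − (-4.9) = 9.8 V. LSB = 9.8 V / 2^16 ≈ 149.5 µV.
V_in − V_min = 0.6334903 − (-4.9) = 5.5334903 V.
Divide by LSB: 5.5334903 × 65536/9.8 = 37004.3694.
Truncating gives code 37004.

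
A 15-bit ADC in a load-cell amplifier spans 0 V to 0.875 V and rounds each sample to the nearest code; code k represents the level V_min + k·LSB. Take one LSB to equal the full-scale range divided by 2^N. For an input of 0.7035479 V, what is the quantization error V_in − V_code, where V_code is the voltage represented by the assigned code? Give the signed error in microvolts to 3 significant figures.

Full-scale range = 0.875 V. LSB = 0.875 V / 2^15 ≈ 26.70 µV.
Position in LSBs: (0.7035479 − (0)) × 32768/0.875 = 26347.2658; rounding gives k = 26347.
Reconstructed level: 0 + 26347 × 0.875/32768 V = 0.70354080200 V.
e = 0.7035479 − (0.70354080200) = +7.10 µV.

+7.10 µV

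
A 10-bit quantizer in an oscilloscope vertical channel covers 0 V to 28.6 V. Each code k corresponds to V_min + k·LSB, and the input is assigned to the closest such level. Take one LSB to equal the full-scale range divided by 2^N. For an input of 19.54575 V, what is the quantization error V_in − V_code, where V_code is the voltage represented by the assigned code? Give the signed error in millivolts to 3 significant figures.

Span = 28.6 V. LSB = 28.6 V / 2^10 ≈ 27.93 mV.
(19.54575 − (0)) / LSB = 19.54575 × 1024/28.6 = 699.8199. Nearest integer: k = 700.
Reconstructed level: 0 + 700 × 28.6/1024 V = 19.55078125 V.
Error = V_in − V_code = 19.54575 − (19.55078125) = −5.03 mV.

−5.03 mV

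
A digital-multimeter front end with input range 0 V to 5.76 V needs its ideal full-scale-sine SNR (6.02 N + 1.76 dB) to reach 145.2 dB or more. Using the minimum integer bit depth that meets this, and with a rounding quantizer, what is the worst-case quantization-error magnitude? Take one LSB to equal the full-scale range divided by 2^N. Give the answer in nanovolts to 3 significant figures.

172 nV

Range is 5.76 V.
Solving 6.02 N ≥ 145.2 − 1.76: N ≥ 23.827. Round up → N = 24.
LSB = 5.76 V ÷ 2^24 = 5.76/16777216 V = 343.32 nV.
Half an LSB is 172 nV.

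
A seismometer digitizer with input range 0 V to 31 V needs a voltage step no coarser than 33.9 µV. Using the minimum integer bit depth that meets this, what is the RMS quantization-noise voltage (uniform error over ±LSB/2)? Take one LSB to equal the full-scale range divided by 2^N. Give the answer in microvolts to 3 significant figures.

Span = 31 V.
Required number of levels: 31/33.9 µV = 914450; smallest N with 2^N ≥ that is 20.
LSB = 31 V ÷ 2^20 = 31/1048576 V = 29.564 µV.
V_rms = LSB/√12 = 8.53 µV.

8.53 µV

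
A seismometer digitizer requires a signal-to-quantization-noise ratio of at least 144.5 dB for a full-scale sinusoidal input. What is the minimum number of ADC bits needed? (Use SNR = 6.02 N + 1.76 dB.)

6.02 N + 1.76 ≥ 144.5 gives N ≥ 23.711, so the minimum integer is 24.

24 bits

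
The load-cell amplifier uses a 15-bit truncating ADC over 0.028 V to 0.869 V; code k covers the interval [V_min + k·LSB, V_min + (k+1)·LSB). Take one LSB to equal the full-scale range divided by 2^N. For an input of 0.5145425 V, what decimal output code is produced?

Full-scale range = 0.869 V − (0.028 V) = 0.841 V. LSB = 0.841 V / 2^15 ≈ 25.67 µV.
(V_in − V_min) × 2^15/range = (0.5145425 − (0.028)) × 32768/0.841 = 18957.223.
Floor → code = 18957.

18957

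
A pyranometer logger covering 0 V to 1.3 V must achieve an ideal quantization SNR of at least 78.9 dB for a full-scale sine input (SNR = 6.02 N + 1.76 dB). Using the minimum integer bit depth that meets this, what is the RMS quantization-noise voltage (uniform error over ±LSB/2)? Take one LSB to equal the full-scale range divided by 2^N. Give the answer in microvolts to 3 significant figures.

45.8 µV

V_FS = 1.3 V.
Required N = ⌈(78.9 − 1.76)/6.02⌉ = ⌈12.814⌉ = 13.
LSB = 1.3 V ÷ 2^13 = 1.3/8192 V = 158.69 µV.
σ_q = LSB/√12 = 158.69 µV/3.4641 = 45.8 µV.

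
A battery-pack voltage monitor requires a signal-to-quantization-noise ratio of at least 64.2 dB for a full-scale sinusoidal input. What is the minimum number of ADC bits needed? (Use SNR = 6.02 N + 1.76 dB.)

Required N = ⌈(64.2 − 1.76)/6.02⌉ = ⌈10.372⌉ = 11.

11 bits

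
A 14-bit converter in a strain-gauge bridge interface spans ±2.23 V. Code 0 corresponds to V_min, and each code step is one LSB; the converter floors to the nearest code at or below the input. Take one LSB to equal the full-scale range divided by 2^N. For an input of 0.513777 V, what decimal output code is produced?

10079

Span: 2.23 V − (-2.23 V) = 4.46 V. LSB = 4.46 V / 2^14 ≈ 272.2 µV.
V_in − V_min = 0.513777 − (-2.23) = 2.743777 V.
Divide by LSB: 2.743777 × 16384/4.46 = 10079.3817.
Truncating gives code 10079.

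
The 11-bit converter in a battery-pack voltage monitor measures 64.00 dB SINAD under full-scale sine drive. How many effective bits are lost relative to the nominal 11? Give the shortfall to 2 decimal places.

0.66 bits

ENOB = (SINAD − 1.76)/6.02 = (64.00 − 1.76)/6.02 = 10.3389 bits.
11 − 10.3389 = 0.66 bits below nominal.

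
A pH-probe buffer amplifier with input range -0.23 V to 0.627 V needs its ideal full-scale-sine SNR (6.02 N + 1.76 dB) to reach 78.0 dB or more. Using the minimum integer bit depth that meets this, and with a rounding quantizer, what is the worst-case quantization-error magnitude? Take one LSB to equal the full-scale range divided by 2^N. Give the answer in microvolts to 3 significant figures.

Range = 0.627 − (-0.23) = 0.857 V.
N ≥ (78.0 − 1.76)/6.02 = 12.664 → N_min = 13.
One LSB is 0.857 V / 8192 = 104.61 µV.
|e|_max = LSB/2 = 52.3 µV.

52.3 µV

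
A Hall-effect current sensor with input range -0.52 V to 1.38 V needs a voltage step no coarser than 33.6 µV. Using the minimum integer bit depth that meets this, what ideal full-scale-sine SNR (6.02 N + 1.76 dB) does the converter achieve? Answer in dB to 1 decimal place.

98.1 dB

Range = 1.38 − (-0.52) = 1.9 V.
Required number of levels: 1.9/33.6 µV = 56548; smallest N with 2^N ≥ that is 16.
Ideal SNR at N = 16: 6.02·16 + 1.76 = 98.1 dB.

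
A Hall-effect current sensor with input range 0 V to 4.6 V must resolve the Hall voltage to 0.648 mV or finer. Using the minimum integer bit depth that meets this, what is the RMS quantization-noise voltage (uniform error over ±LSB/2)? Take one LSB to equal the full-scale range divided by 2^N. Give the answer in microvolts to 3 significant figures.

162 µV

Range is 4.6 V.
Levels needed ≥ 4.6/0.648 mV = 7099. 2^13 = 8192 suffices, so N_min = 13.
LSB = 4.6 V ÷ 2^13 = 4.6/8192 V = 0.56152 mV.
V_rms = LSB/√12 = 162 µV.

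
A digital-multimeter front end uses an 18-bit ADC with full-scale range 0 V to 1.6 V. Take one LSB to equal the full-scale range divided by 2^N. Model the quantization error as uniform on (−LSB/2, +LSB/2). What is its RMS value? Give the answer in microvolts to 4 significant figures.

1.762 µV

Span = 1.6 V.
LSB = 1.6 V ÷ 2^18 = 1.6/262144 V = 6.10352 µV.
σ_q = LSB/√12 = 6.10352 µV/3.4641 = 1.762 µV.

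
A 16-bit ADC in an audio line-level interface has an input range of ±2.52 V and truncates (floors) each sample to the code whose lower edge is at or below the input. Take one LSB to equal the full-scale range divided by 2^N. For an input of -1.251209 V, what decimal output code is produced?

Full-scale range = 2.52 V − (-2.52 V) = 5.04 V. LSB = 5.04 V / 2^16 ≈ 76.90 µV.
code = ⌊(V_in − V_min)/LSB⌋ = ⌊(V_in − V_min) × 2^16 / range⌋
     = ⌊(-1.251209 − (-2.52)) × 65536 / 5.04⌋ = ⌊1.268791 × 65536/5.04⌋
     = ⌊16498.311⌋ = 16498.

16498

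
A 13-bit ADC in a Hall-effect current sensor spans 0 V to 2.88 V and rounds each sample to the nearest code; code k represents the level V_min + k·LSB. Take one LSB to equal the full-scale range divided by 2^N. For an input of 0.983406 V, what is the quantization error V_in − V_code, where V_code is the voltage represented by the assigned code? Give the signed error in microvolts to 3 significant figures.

Full-scale range = 2.88 V. LSB = 2.88 V / 2^13 ≈ 351.6 µV.
(0.983406 − (0)) / LSB = 0.983406 × 8192/2.88 = 2797.2437. Nearest integer: k = 2797.
V_code = V_min + k × range/2^13 = 0 + 2797 × 2.88/8192 = 0.9833203125 V.
e = 0.983406 − (0.9833203125) = +85.7 µV.

+85.7 µV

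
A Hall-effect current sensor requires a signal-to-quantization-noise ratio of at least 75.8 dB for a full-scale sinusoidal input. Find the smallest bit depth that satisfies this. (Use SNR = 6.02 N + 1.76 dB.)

13 bits

Solving 6.02 N ≥ 75.8 − 1.76: N ≥ 12.299. Round up → N = 13.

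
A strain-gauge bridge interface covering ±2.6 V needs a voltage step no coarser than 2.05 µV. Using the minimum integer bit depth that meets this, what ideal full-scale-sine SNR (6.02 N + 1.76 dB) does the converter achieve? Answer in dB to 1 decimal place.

134.2 dB

Range = 2.6 − (-2.6) = 5.2 V.
5.2 V / 2.05 µV = 2.537e6. Since 2^21 = 2097152 and 2^22 = 4194304, N = 22.
SNR = 6.02 × 22 + 1.76 = 134.20 dB.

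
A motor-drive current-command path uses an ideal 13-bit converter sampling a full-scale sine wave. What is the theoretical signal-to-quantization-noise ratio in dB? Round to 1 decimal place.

Ideal quantization SNR: 6.02 × 13 + 1.76 dB = 80.0 dB.

80.0 dB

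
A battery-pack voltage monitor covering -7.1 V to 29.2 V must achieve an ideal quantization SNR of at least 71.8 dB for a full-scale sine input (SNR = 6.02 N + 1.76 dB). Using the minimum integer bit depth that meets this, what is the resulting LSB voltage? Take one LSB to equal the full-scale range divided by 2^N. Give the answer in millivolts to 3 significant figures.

Range = 29.2 − (-7.1) = 36.3 V.
6.02 N + 1.76 ≥ 71.8 gives N ≥ 11.635, so the minimum integer is 12.
Step size = 36.3/4096 V = 8.86 mV.

8.86 mV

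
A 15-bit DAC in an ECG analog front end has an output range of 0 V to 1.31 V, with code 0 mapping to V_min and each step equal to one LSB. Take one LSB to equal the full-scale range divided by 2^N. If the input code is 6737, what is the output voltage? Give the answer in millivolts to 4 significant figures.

269.3 mV

V_FS = 1.31 V. LSB = 1.31 V / 2^15.
V_out = V_min + code × LSB = 0 V + 6737 × 1.31 V / 32768
      = 0 V + 0.269332 V = 0.269332 V.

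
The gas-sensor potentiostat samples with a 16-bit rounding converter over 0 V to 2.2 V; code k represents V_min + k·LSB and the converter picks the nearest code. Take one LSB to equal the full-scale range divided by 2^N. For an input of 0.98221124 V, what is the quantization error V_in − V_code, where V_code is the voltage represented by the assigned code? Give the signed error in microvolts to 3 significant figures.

+6.04 µV

Span = 2.2 V. LSB = 2.2 V / 2^16 ≈ 33.57 µV.
(0.98221124 − (0)) / LSB = 0.98221124 × 65536/2.2 = 29259.1799. Nearest integer: k = 29259.
V_code = V_min + k × range/2^16 = 0 + 29259 × 2.2/65536 = 0.98220520020 V.
V_in − V_code = 0.98221124 − (0.98220520020) = +6.04 µV.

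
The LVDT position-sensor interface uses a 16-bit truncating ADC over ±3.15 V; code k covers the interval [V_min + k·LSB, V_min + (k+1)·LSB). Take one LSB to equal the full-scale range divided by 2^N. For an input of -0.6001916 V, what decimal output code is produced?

26524

Span: 3.15 V − (-3.15 V) = 6.3 V. LSB = 6.3 V / 2^16 ≈ 96.13 µV.
V_in − V_min = -0.6001916 − (-3.15) = 2.5498084 V.
Divide by LSB: 2.5498084 × 65536/6.3 = 26524.4831.
Truncating gives code 26524.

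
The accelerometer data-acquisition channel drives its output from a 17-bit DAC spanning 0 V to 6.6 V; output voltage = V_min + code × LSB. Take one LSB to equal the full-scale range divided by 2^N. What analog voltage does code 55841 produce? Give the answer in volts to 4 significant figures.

Range is 6.6 V. LSB = 6.6 V / 2^17.
Output = V_min + (55841/131072) × range = 0 + 0.426033 × 6.6 V
      = 0 V + 2.81182 V = 2.81182 V.

2.812 V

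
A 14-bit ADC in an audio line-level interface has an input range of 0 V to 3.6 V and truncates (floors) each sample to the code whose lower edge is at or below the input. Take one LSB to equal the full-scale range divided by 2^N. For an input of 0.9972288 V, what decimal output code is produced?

4538

Range is 3.6 V. LSB = 3.6 V / 2^14 ≈ 219.7 µV.
code = ⌊(V_in − V_min)/LSB⌋ = ⌊(V_in − V_min) × 2^14 / range⌋
     = ⌊(0.9972288 − (0)) × 16384 / 3.6⌋ = ⌊0.9972288 × 16384/3.6⌋
     = ⌊4538.499⌋ = 4538.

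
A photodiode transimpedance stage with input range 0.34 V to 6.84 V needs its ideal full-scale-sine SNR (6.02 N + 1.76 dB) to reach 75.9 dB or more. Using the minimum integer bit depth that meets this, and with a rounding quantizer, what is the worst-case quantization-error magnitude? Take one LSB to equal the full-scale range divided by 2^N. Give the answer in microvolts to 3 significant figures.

Full-scale range = 6.84 V − (0.34 V) = 6.5 V.
N ≥ (75.9 − 1.76)/6.02 = 12.316 → N_min = 13.
Step size = 6.5/8192 V = 0.79346 mV.
|e|_max = LSB/2 = 397 µV.

397 µV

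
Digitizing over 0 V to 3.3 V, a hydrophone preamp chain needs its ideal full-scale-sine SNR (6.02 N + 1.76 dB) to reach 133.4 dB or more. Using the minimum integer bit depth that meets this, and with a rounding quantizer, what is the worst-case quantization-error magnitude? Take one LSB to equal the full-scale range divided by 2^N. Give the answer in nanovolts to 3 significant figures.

393 nV

Range is 3.3 V.
N ≥ (133.4 − 1.76)/6.02 = 21.867 → N_min = 22.
One LSB is 3.3 V / 4194304 = 0.78678 µV.
Max error for round-to-nearest is LSB/2 = 393 nV.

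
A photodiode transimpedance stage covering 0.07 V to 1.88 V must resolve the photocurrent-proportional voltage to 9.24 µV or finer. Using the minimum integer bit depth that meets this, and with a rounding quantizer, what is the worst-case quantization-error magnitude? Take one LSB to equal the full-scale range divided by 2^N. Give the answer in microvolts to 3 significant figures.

3.45 µV

Span: 1.88 V − (0.07 V) = 1.81 V.
Required number of levels: 1.81/9.24 µV = 195890; smallest N with 2^N ≥ that is 18.
LSB = 1.81 V ÷ 2^18 = 1.81/262144 V = 6.9046 µV.
Half an LSB is 3.45 µV.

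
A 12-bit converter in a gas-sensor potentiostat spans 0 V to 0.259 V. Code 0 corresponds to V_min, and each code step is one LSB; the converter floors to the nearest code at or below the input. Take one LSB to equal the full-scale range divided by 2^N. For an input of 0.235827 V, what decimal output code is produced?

Span = 0.259 V. LSB = 0.259 V / 2^12 ≈ 63.23 µV.
V_in − V_min = 0.235827 − (0) = 0.235827 V.
Divide by LSB: 0.235827 × 4096/0.259 = 3729.5266.
Truncating gives code 3729.

3729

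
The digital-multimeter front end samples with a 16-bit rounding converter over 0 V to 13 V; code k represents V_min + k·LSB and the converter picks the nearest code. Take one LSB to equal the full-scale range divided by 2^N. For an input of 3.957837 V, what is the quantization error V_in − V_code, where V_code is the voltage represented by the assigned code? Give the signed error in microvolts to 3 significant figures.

+73.3 µV

Full-scale range = 13 V. LSB = 13 V / 2^16 ≈ 198.4 µV.
Position in LSBs: (3.957837 − (0)) × 65536/13 = 19952.3697; rounding gives k = 19952.
Reconstructed level: 0 + 19952 × 13/65536 V = 3.9577636719 V.
V_in − V_code = 3.957837 − (3.9577636719) = +73.3 µV.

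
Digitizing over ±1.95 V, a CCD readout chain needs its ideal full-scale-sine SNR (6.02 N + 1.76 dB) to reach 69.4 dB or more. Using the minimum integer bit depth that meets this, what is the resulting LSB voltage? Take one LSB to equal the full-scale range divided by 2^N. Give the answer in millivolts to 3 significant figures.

0.952 mV

The full-scale span is 1.95 − (-1.95) = 3.9 V.
6.02 N + 1.76 ≥ 69.4 gives N ≥ 11.236, so the minimum integer is 12.
Step size = 3.9/4096 V = 0.952 mV.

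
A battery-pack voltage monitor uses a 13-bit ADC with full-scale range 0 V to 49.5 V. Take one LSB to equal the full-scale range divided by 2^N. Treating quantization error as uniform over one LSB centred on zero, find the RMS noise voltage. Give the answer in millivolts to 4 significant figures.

Full-scale range = 49.5 V.
Step size = 49.5/8192 V = 6.04248 mV.
σ_q = LSB/√12 = 6.04248 mV/3.4641 = 1.744 mV.

1.744 mV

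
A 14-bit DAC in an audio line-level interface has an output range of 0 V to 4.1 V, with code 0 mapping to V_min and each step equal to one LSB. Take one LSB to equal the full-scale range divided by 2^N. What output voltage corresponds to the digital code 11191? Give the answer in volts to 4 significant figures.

V_FS = 4.1 V. LSB = 4.1 V / 2^14.
Output = V_min + (11191/16384) × range = 0 + 0.683044 × 4.1 V
      = 0 + 2.80048 = 2.80048 V.

2.800 V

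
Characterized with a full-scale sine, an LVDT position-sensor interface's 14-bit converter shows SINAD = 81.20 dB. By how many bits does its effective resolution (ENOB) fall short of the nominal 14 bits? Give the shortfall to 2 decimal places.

Effective bits = (81.20 − 1.76)/6.02 = 13.1960.
Shortfall = 14 − 13.1960 = 0.8040 bits.

0.80 bits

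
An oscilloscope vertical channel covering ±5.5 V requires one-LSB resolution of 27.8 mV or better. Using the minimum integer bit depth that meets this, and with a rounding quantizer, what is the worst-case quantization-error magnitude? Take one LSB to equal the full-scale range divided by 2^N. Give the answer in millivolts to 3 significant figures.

10.7 mV

The full-scale span is 5.5 − (-5.5) = 11 V.
11 V / 27.8 mV = 395.7. Since 2^8 = 256 and 2^9 = 512, N = 9.
LSB = 11 V ÷ 2^9 = 11/512 V = 21.484 mV.
|e|_max = LSB/2 = 10.7 mV.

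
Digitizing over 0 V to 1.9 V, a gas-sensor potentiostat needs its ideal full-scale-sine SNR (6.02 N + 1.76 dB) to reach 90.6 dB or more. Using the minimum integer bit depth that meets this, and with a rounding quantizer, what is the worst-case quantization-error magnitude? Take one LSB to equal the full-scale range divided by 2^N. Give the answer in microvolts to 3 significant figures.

29.0 µV

Full-scale range = 1.9 V.
Solving 6.02 N ≥ 90.6 − 1.76: N ≥ 14.757. Round up → N = 15.
Step size = 1.9/32768 V = 57.983 µV.
Half an LSB is 29.0 µV.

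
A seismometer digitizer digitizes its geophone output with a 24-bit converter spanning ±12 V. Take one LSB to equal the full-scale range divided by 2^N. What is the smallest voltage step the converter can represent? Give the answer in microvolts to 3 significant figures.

1.43 µV

Range = 12 − (-12) = 24 V.
Number of codes = 2^24 = 16777216.
One LSB is 24 V / 16777216 = 1.43 µV.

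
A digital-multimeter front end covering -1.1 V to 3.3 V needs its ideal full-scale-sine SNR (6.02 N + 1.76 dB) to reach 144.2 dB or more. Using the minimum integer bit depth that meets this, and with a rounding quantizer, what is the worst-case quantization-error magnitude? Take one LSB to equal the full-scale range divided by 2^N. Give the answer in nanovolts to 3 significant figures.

Span: 3.3 V − (-1.1 V) = 4.4 V.
6.02 N + 1.76 ≥ 144.2 gives N ≥ 23.661, so the minimum integer is 24.
LSB = 4.4 V ÷ 2^24 = 4.4/16777216 V = 262.26 nV.
Half an LSB is 131 nV.

131 nV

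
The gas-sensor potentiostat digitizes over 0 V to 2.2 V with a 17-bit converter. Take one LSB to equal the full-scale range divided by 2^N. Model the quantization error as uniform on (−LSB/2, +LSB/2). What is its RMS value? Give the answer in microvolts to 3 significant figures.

4.85 µV

Span = 2.2 V.
Step size = 2.2/131072 V = 16.785 µV.
For a uniform distribution on [−LSB/2, +LSB/2], V_rms = LSB/√12 = 16.785 µV/3.4641 = 4.85 µV.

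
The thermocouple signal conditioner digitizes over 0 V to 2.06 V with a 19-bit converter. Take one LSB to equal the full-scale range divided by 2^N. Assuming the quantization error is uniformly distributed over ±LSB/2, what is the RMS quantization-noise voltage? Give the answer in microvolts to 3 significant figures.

1.13 µV

V_FS = 2.06 V.
One LSB is 2.06 V / 524288 = 3.9291 µV.
σ_q = LSB/√12 = 3.9291 µV/3.4641 = 1.13 µV.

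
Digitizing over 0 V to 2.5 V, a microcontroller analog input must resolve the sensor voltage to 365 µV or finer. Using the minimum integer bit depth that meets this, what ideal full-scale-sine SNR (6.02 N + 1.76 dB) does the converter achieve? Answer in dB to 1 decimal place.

80.0 dB

Range is 2.5 V.
Levels needed ≥ 2.5/365 µV = 6849. 2^13 = 8192 suffices, so N_min = 13.
SNR = 6.02 × 13 + 1.76 = 80.02 dB.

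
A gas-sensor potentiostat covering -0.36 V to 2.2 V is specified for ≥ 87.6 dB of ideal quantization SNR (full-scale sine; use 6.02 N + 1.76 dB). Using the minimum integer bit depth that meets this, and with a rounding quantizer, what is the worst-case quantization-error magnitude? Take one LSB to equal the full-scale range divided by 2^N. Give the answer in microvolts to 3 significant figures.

Range = 2.2 − (-0.36) = 2.56 V.
Solving 6.02 N ≥ 87.6 − 1.76: N ≥ 14.259. Round up → N = 15.
Step size = 2.56/32768 V = 78.125 µV.
Max error for round-to-nearest is LSB/2 = 39.1 µV.

39.1 µV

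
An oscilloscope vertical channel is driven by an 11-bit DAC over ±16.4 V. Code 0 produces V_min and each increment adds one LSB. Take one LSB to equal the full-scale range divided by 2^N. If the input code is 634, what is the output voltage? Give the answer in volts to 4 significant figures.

Span: 16.4 V − (-16.4 V) = 32.8 V. LSB = 32.8 V / 2^11.
Output = V_min + (634/2048) × range = -16.4 + 0.309570 × 32.8 V
      = -16.4 V + 10.1539 V = -6.24609 V.

-6.246 V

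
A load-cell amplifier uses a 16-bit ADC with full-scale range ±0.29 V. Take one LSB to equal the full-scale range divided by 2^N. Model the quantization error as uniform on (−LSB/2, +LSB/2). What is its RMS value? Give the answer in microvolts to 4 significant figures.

The full-scale span is 0.29 − (-0.29) = 0.58 V.
Step size = 0.58/65536 V = 8.85010 µV.
RMS of a uniform error over width LSB is LSB/√12 = 2.555 µV.

2.555 µV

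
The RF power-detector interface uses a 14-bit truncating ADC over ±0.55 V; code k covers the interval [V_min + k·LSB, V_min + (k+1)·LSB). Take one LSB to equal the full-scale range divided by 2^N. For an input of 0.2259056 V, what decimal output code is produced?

Full-scale range = 0.55 V − (-0.55 V) = 1.1 V. LSB = 1.1 V / 2^14 ≈ 67.14 µV.
V_in − V_min = 0.2259056 − (-0.55) = 0.7759056 V.
Divide by LSB: 0.7759056 × 16384/1.1 = 11556.7612.
Truncating gives code 11556.

11556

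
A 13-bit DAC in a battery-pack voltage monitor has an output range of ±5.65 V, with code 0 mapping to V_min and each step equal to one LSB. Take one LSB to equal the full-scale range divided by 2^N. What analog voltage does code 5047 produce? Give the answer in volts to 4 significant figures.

1.312 V

Range = 5.65 − (-5.65) = 11.3 V. LSB = 11.3 V / 2^13.
Output = V_min + (5047/8192) × range = -5.65 + 0.616089 × 11.3 V
      = -5.65 + 6.96180 = 1.31180 V.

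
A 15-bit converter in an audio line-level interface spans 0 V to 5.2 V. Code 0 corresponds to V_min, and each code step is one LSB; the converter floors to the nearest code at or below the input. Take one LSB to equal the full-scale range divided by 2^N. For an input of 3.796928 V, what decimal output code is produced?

23926

Span = 5.2 V. LSB = 5.2 V / 2^15 ≈ 158.7 µV.
code = ⌊(V_in − V_min)/LSB⌋ = ⌊(V_in − V_min) × 2^15 / range⌋
     = ⌊(3.796928 − (0)) × 32768 / 5.2⌋ = ⌊3.796928 × 32768/5.2⌋
     = ⌊23926.488⌋ = 23926.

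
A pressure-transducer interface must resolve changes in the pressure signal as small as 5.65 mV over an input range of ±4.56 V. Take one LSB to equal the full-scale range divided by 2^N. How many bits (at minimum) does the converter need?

The full-scale span is 4.56 − (-4.56) = 9.12 V.
Required number of levels: 9.12/5.65 mV = 1614.2; smallest N with 2^N ≥ that is 11.

11 bits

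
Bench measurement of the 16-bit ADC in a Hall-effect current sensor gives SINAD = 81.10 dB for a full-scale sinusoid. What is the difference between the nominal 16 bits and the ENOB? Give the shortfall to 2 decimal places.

Effective bits = (81.10 − 1.76)/6.02 = 13.1794.
16 − 13.1794 = 2.82 bits below nominal.

2.82 bits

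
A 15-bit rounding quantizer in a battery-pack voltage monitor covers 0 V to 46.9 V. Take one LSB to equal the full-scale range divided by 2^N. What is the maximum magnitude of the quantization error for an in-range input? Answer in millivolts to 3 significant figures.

0.716 mV

Span = 46.9 V.
LSB = 46.9 V ÷ 2^15 = 46.9/32768 V = 1.4313 mV.
Worst-case error for round-to-nearest is half an LSB: 0.716 mV.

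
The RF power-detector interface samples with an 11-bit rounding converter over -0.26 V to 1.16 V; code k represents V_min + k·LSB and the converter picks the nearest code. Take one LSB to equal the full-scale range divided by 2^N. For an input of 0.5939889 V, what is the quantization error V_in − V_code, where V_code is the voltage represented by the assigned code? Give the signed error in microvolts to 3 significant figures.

−230 µV

Range = 1.16 − (-0.26) = 1.42 V. LSB = 1.42 V / 2^11 ≈ 0.6934 mV.
Position in LSBs: (0.5939889 − (-0.26)) × 2048/1.42 = 1231.6685; rounding gives k = 1232.
V_code = -0.26 + (1232/2048) × 1.42 = 0.5942187500 V.
Error = V_in − V_code = 0.5939889 − (0.5942187500) = −230 µV.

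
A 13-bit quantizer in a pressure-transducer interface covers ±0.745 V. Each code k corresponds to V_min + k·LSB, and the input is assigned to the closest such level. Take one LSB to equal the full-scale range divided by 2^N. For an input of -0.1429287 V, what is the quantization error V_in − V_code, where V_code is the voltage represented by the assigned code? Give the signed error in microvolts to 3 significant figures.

+32.7 µV

The full-scale span is 0.745 − (-0.745) = 1.49 V. LSB = 1.49 V / 2^13 ≈ 181.9 µV.
(V_in − V_min)/LSB = (-0.1429287 − (-0.745)) × 8192/1.49 = 3310.1799 → nearest code k = 3310.
V_code = -0.745 + (3310/8192) × 1.49 = -0.1429614258 V.
e = -0.1429287 − (-0.1429614258) = +32.7 µV.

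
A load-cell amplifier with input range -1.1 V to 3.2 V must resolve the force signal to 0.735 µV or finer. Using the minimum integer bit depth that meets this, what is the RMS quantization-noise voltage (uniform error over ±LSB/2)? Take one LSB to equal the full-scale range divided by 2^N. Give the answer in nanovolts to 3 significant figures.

148 nV

The full-scale span is 3.2 − (-1.1) = 4.3 V.
4.3 V / 0.735 µV = 5.850e6. Since 2^22 = 4194304 and 2^23 = 8388608, N = 23.
Step size = 4.3/8388608 V = 0.51260 µV.
RMS noise = LSB/√12 = 148 nV.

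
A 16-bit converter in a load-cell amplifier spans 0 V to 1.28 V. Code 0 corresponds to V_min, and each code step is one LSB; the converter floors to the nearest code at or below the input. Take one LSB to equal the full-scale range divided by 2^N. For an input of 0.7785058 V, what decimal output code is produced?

Full-scale range = 1.28 V. LSB = 1.28 V / 2^16 ≈ 19.53 µV.
code = ⌊(V_in − V_min)/LSB⌋ = ⌊(V_in − V_min) × 2^16 / range⌋
     = ⌊(0.7785058 − (0)) × 65536 / 1.28⌋ = ⌊0.7785058 × 65536/1.28⌋
     = ⌊39859.497⌋ = 39859.

39859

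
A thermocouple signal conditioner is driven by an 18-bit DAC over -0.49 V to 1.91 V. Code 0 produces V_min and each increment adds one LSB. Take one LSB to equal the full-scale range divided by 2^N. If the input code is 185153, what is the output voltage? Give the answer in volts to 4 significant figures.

Full-scale range = 1.91 V − (-0.49 V) = 2.4 V. LSB = 2.4 V / 2^18.
V_out = V_min + code × LSB = -0.49 V + 185153 × 2.4 V / 262144
      = -0.49 + 1.69513 = 1.20513 V.

1.205 V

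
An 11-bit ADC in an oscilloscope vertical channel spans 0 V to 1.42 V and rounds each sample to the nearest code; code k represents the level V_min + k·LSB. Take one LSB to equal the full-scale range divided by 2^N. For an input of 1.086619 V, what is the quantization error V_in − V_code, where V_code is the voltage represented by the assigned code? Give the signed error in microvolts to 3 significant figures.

+125 µV

V_FS = 1.42 V. LSB = 1.42 V / 2^11 ≈ 0.6934 mV.
(V_in − V_min)/LSB = (1.086619 − (0)) × 2048/1.42 = 1567.1801 → nearest code k = 1567.
V_code = V_min + k × range/2^11 = 0 + 1567 × 1.42/2048 = 1.086494141 V.
V_in − V_code = 1.086619 − (1.086494141) = +125 µV.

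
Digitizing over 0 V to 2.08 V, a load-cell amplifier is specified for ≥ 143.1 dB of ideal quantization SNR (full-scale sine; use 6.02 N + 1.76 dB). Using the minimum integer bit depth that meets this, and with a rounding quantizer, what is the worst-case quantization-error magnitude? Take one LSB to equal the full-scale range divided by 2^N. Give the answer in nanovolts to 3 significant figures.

Span = 2.08 V.
6.02 N + 1.76 ≥ 143.1 gives N ≥ 23.478, so the minimum integer is 24.
LSB = 2.08 V / 2^24 = 123.98 nV.
Half an LSB is 62.0 nV.

62.0 nV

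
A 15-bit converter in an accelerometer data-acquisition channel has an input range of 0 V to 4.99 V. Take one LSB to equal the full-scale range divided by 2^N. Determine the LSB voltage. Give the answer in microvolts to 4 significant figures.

V_FS = 4.99 V.
2^15 = 32768 levels.
Step size = 4.99/32768 V = 152.3 µV.

152.3 µV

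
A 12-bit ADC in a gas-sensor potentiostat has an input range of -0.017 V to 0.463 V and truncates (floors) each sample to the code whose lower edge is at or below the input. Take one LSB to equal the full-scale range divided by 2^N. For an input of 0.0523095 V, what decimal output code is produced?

The full-scale span is 0.463 − (-0.017) = 0.48 V. LSB = 0.48 V / 2^12 ≈ 117.2 µV.
V_in − V_min = 0.0523095 − (-0.017) = 0.0693095 V.
Divide by LSB: 0.0693095 × 4096/0.48 = 591.4411.
Truncating gives code 591.

591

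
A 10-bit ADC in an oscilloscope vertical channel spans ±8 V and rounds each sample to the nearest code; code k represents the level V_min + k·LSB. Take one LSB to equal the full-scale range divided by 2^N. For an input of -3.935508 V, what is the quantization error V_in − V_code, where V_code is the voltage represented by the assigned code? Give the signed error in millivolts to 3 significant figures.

Full-scale range = 8 V − (-8 V) = 16 V. LSB = 16 V / 2^10 ≈ 15.63 mV.
Position in LSBs: (-3.935508 − (-8)) × 1024/16 = 260.1275; rounding gives k = 260.
V_code = -8 + (260/1024) × 16 = -3.937500000 V.
e = -3.935508 − (-3.937500000) = +1.99 mV.

+1.99 mV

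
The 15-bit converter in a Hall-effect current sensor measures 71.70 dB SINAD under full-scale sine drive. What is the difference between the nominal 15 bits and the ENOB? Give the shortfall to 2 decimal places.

N_eff = (71.70 − 1.76)/6.02 = 11.6179 bits.
Lost resolution: 15 − 11.6179 = 3.3821 bits.

3.38 bits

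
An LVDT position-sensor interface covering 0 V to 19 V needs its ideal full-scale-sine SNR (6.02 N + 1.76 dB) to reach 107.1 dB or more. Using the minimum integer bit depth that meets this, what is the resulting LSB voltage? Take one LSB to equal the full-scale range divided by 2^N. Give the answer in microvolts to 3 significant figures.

Range is 19 V.
Solving 6.02 N ≥ 107.1 − 1.76: N ≥ 17.498. Round up → N = 18.
LSB = 19 V / 2^18 = 72.5 µV.

72.5 µV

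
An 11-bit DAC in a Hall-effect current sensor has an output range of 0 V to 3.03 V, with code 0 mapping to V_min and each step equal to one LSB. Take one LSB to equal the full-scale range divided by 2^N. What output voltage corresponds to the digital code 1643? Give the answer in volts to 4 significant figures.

2.431 V

Range is 3.03 V. LSB = 3.03 V / 2^11.
V_out = V_min + code × LSB = 0 V + 1643 × 3.03 V / 2048
      = 0 V + 2.43081 V = 2.43081 V.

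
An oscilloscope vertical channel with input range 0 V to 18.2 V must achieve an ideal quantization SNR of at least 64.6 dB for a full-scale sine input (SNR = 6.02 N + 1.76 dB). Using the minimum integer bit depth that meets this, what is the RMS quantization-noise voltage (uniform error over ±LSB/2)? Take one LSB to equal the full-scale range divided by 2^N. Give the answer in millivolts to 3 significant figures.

Range is 18.2 V.
N ≥ (64.6 − 1.76)/6.02 = 10.439 → N_min = 11.
LSB = 18.2 V / 2^11 = 8.8867 mV.
RMS noise = LSB/√12 = 2.57 mV.

2.57 mV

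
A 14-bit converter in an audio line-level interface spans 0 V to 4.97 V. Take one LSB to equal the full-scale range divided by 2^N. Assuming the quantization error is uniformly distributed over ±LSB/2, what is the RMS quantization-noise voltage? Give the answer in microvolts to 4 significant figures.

87.57 µV

Span = 4.97 V.
LSB = 4.97 V ÷ 2^14 = 4.97/16384 V = 303.345 µV.
RMS of a uniform error over width LSB is LSB/√12 = 87.57 µV.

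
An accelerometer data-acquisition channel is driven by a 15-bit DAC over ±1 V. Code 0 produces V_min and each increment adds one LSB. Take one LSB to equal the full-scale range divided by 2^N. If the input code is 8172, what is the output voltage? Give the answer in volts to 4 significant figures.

-0.5012 V

The full-scale span is 1 − (-1) = 2 V. LSB = 2 V / 2^15.
V_out = -1 + 8172 × (2/32768) V
      = -1 V + 0.498779 V = -0.501221 V.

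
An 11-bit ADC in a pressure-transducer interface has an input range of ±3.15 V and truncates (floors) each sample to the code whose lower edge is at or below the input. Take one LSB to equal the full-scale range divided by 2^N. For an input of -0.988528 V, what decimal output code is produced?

702

Span: 3.15 V − (-3.15 V) = 6.3 V. LSB = 6.3 V / 2^11 ≈ 3.076 mV.
(V_in − V_min) × 2^11/range = (-0.988528 − (-3.15)) × 2048/6.3 = 702.650.
Floor → code = 702.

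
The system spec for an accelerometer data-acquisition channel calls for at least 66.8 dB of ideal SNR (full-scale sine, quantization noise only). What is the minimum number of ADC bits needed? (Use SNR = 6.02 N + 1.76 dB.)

11 bits

Solving 6.02 N ≥ 66.8 − 1.76: N ≥ 10.804. Round up → N = 11.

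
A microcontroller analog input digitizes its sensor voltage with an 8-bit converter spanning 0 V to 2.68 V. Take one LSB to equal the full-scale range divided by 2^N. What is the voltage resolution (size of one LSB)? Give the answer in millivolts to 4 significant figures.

10.47 mV

Full-scale range = 2.68 V.
Number of codes = 2^8 = 256.
LSB = 2.68 V ÷ 2^8 = 2.68/256 V = 10.47 mV.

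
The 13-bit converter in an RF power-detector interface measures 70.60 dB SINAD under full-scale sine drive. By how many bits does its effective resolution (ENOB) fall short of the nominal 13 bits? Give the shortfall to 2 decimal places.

1.56 bits

Effective bits = (70.60 − 1.76)/6.02 = 11.4352.
Lost resolution: 13 − 11.4352 = 1.5648 bits.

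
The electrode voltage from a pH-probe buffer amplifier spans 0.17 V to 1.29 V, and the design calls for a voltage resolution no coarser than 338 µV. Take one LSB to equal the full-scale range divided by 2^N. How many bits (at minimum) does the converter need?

Range = 1.29 − (0.17) = 1.12 V.
Required number of levels: 1.12/338 µV = 3313.6; smallest N with 2^N ≥ that is 12.

12 bits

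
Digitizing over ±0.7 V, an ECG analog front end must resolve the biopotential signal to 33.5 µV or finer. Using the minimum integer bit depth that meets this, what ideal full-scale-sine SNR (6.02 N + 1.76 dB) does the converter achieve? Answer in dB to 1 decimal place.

The full-scale span is 0.7 − (-0.7) = 1.4 V.
Required number of levels: 1.4/33.5 µV = 41791; smallest N with 2^N ≥ that is 16.
Ideal SNR at N = 16: 6.02·16 + 1.76 = 98.1 dB.

98.1 dB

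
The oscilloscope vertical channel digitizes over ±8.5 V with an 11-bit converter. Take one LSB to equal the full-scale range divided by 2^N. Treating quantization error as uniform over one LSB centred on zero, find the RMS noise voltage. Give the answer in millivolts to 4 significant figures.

2.396 mV

The full-scale span is 8.5 − (-8.5) = 17 V.
LSB = 17 V ÷ 2^11 = 17/2048 V = 8.30078 mV.
RMS of a uniform error over width LSB is LSB/√12 = 2.396 mV.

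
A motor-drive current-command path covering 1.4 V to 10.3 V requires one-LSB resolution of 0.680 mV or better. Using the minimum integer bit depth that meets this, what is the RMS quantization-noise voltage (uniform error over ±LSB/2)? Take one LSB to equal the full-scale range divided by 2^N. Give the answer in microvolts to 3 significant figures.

Range = 10.3 − (1.4) = 8.9 V.
Levels needed ≥ 8.9/0.680 mV = 13090. 2^14 = 16384 suffices, so N_min = 14.
LSB = 8.9 V / 2^14 = 0.54321 mV.
σ_q = LSB/√12 = 0.54321 mV/3.4641 = 157 µV.

157 µV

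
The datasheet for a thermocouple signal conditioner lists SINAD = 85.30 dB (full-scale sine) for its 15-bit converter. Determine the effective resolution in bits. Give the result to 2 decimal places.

ENOB = (85.30 − 1.76)/6.02 = 13.8771 bits.

13.88 bits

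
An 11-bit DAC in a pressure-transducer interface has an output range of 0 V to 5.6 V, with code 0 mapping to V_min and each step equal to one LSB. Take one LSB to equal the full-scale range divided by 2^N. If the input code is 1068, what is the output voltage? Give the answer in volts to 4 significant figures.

2.920 V

V_FS = 5.6 V. LSB = 5.6 V / 2^11.
V_out = 0 + 1068 × (5.6/2048) V
      = 0 V + 2.92031 V = 2.92031 V.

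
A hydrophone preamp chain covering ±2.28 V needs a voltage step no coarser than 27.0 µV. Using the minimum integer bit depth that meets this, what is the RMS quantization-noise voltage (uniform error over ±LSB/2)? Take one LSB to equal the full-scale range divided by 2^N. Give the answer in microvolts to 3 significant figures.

The full-scale span is 2.28 − (-2.28) = 4.56 V.
Required number of levels: 4.56/27.0 µV = 168890; smallest N with 2^N ≥ that is 18.
LSB = 4.56 V ÷ 2^18 = 4.56/262144 V = 17.395 µV.
V_rms = LSB/√12 = 5.02 µV.

5.02 µV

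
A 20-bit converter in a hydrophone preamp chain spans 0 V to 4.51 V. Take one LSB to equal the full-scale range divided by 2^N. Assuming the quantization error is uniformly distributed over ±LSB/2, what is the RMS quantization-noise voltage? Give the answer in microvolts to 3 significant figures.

1.24 µV

Full-scale range = 4.51 V.
LSB = 4.51 V / 2^20 = 4.3011 µV.
σ_q = LSB/√12 = 4.3011 µV/3.4641 = 1.24 µV.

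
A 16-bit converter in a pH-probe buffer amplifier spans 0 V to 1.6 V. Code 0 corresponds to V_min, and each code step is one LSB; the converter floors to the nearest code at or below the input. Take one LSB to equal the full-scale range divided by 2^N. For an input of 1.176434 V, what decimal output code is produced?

48186

Span = 1.6 V. LSB = 1.6 V / 2^16 ≈ 24.41 µV.
code = ⌊(V_in − V_min)/LSB⌋ = ⌊(V_in − V_min) × 2^16 / range⌋
     = ⌊(1.176434 − (0)) × 65536 / 1.6⌋ = ⌊1.176434 × 65536/1.6⌋
     = ⌊48186.737⌋ = 48186.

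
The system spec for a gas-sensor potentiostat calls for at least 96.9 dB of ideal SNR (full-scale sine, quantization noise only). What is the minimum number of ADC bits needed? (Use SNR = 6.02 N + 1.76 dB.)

16 bits

Required N = ⌈(96.9 − 1.76)/6.02⌉ = ⌈15.804⌉ = 16.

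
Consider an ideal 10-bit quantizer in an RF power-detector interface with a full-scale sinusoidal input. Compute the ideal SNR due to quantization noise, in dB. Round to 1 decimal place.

Ideal quantization SNR: 6.02 × 10 + 1.76 dB = 62.0 dB.

62.0 dB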